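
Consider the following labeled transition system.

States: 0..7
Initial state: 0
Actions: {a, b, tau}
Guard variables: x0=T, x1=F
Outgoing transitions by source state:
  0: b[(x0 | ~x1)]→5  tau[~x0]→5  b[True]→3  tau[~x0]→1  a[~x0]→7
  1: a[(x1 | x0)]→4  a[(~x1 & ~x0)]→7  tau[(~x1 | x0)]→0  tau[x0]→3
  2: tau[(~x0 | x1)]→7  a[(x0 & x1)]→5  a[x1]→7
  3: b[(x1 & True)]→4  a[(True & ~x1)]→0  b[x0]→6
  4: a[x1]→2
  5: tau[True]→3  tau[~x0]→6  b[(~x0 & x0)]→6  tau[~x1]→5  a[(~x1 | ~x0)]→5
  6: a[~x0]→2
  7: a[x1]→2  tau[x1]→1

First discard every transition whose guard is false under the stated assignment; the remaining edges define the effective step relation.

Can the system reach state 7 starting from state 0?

After dropping false guards: 10 live edges.
depth 0: {0}
depth 1: {3,5}  now seen {0,3,5}
depth 2: {6}  now seen {0,3,5,6}
R = {0,3,5,6}

Answer: UNREACHABLE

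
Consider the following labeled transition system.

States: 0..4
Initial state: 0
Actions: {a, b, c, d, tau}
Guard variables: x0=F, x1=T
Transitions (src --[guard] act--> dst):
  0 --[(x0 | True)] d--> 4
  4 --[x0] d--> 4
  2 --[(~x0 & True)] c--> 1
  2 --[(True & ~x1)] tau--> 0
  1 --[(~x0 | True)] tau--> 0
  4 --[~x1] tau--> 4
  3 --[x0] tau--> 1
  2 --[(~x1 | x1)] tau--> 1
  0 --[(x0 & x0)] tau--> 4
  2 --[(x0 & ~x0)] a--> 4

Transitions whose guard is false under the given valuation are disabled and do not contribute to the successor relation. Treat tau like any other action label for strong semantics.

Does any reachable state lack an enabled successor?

Answer: DEADLOCK at state 4

Working:
R = {0,4}
  0: d→4  [1 exit(s)]
  4: ∅  [no exit]
Path to 4: d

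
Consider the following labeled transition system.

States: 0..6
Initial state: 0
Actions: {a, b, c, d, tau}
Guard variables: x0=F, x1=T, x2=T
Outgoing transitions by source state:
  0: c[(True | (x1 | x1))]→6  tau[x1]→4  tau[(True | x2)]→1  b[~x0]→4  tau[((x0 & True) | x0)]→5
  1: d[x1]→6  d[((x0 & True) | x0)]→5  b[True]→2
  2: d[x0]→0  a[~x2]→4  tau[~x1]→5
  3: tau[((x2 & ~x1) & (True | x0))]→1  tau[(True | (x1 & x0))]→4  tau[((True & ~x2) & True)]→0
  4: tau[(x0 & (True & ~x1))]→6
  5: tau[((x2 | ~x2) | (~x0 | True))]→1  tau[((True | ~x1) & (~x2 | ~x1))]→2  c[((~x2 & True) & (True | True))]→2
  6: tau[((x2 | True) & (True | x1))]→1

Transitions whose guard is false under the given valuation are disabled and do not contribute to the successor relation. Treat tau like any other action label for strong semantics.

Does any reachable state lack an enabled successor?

Answer: DEADLOCK at state 2

Analysis:
Reach set: {0,1,2,4,6}
  0: b→4  c→6  tau→1  tau→4  [4 out]
  1: b→2  d→6  [2 out]
  2: ∅  [deadlock]
  4: ∅  [deadlock]
  6: tau→1  [1 out]
witness 2: tau·b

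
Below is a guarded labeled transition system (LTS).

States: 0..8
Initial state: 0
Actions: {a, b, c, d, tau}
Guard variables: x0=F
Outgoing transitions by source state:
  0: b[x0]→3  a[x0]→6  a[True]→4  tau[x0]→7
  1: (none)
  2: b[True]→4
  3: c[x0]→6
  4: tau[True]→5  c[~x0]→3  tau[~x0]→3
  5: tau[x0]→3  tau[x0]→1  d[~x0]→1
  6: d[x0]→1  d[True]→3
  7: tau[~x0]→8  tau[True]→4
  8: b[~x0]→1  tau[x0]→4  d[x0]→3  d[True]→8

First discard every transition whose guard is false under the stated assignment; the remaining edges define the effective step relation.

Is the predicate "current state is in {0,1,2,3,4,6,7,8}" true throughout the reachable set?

Allowed set {0,1,2,3,4,6,7,8}
Reachable = {0,1,3,4,5}
  0: ✓
  1: ✓
  3: ✓
  4: ✓
  5: VIOLATES
witness against invariant: a·tau → 5

Answer: INVARIANT VIOLATED at state 5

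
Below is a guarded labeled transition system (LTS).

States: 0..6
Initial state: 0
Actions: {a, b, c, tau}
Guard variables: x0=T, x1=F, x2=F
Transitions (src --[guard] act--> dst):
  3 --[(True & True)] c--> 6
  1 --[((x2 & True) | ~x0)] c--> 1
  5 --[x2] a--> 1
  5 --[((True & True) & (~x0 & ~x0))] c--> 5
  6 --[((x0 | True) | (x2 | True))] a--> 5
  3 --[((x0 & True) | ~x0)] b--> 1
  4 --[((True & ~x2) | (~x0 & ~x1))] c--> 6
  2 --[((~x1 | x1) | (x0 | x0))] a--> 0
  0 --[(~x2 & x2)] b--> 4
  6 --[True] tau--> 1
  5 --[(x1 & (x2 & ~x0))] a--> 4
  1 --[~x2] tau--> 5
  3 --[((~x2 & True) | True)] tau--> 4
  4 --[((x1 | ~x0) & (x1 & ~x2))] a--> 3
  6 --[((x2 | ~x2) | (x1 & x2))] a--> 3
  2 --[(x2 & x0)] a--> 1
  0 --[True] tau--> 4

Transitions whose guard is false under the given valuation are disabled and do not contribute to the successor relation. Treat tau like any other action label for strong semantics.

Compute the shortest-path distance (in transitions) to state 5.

Answer: 3

Trace:
Layered search for 5:
  L0 = {0}
  L1 = {4}
  L2 = {6}
  L3 = {1,3,5}
first hit 5 at d=3 via tau·c·a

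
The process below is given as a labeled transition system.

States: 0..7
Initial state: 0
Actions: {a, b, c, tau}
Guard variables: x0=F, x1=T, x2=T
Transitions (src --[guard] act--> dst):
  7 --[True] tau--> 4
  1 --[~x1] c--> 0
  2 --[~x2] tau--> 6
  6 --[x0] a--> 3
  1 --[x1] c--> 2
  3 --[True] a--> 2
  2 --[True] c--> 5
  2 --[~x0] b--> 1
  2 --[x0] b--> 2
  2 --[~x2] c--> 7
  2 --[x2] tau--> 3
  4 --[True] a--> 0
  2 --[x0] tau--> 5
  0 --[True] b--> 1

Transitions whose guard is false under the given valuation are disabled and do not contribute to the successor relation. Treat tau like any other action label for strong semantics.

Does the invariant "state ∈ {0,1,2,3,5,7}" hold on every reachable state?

Safe = {0,1,2,3,5,7}
Reachable = {0,1,2,3,5}
  0: safe
  1: safe
  2: safe
  3: safe
  5: safe

Answer: INVARIANT HOLDS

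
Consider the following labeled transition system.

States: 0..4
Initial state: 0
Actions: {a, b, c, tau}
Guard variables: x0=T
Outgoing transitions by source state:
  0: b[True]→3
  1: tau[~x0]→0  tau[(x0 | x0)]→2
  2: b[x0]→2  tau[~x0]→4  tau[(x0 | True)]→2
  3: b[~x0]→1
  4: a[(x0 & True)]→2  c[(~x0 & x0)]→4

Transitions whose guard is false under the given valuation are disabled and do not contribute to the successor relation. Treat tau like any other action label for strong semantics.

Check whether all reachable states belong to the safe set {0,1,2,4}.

Inv-set: {0,1,2,4}
Reachable = {0,3}
  0: ✓
  3: outside
witness against invariant: b → 3

Answer: INVARIANT VIOLATED at state 3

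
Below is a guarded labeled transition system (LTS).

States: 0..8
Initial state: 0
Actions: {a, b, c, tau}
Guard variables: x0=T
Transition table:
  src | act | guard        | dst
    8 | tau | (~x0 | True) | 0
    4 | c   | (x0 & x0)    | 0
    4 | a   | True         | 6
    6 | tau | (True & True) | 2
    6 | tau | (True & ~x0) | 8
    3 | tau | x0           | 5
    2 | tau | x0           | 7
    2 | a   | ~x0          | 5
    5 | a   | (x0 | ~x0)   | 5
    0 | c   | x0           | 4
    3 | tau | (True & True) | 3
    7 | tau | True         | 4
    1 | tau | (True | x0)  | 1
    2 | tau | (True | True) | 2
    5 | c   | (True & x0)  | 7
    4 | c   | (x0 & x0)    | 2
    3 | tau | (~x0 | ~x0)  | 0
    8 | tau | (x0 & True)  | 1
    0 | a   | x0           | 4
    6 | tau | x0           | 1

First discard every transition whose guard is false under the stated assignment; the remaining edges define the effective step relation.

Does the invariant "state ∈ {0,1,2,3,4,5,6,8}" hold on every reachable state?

Allowed set {0,1,2,3,4,5,6,8}
R = {0,1,2,4,6,7}
  0: ✓
  1: ✓
  2: ✓
  4: ✓
  6: ✓
  7: VIOLATES
counterexample path to 7: c·c·tau

Answer: INVARIANT VIOLATED at state 7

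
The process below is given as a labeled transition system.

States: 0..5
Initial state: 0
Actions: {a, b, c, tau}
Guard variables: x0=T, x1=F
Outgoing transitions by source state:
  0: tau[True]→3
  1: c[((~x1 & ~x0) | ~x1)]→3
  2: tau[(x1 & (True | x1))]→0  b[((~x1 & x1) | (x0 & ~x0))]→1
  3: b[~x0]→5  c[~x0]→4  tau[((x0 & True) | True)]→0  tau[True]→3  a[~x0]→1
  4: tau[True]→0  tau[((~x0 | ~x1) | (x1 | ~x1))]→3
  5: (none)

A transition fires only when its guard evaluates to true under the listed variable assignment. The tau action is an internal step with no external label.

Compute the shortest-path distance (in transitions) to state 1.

Answer: UNREACHABLE

Working:
Layered search for 1:
  Layer 0: {0}
  Layer 1: {3}
1 never appears.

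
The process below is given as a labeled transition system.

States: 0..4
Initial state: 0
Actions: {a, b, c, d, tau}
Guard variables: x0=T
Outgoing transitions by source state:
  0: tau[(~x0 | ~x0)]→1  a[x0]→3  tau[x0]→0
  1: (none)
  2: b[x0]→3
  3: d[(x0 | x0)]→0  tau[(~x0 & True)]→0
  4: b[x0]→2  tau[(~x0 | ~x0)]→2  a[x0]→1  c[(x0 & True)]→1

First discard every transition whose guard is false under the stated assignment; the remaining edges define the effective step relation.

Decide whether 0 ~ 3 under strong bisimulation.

Bisimulation quotient by refinement:
  π0 = {{0,1,2,3,4}}
  π1 = {{0},{1},{2},{3},{4}}
stable after 2 split(s): 5 block(s)
[0]={0}  [3]={3}

Answer: NOT BISIMILAR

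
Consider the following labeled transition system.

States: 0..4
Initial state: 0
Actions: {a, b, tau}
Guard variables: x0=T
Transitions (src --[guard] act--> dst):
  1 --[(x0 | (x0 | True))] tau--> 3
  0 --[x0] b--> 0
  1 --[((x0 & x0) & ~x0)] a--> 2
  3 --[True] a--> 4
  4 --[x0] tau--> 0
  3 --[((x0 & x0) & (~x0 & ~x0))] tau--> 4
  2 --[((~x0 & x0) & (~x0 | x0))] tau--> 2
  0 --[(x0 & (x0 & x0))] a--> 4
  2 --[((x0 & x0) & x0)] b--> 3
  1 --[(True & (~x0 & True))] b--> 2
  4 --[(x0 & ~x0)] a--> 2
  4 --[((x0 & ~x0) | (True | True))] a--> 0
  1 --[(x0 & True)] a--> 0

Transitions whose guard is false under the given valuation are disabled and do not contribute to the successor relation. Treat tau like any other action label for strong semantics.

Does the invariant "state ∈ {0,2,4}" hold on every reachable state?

Answer: INVARIANT HOLDS

Analysis:
Inv-set: {0,2,4}
Reachable = {0,4}
  0: safe
  4: safe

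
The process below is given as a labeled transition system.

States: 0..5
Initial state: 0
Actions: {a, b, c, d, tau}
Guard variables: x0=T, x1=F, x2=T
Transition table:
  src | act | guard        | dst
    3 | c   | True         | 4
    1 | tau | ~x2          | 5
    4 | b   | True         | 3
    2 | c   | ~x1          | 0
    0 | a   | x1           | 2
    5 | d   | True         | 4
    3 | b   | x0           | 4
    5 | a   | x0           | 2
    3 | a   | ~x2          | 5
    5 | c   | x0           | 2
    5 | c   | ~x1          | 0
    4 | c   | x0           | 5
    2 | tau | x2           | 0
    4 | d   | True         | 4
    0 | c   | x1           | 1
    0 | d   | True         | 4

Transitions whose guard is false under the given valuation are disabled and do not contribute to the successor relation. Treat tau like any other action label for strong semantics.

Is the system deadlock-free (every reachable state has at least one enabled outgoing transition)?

Answer: DEADLOCK-FREE

Working:
R = {0,2,3,4,5}
  0: d→4  [1 exit(s)]
  2: c→0  tau→0  [2 exit(s)]
  3: b→4  c→4  [2 exit(s)]
  4: b→3  c→5  d→4  [3 exit(s)]
  5: a→2  c→0  c→2  d→4  [4 exit(s)]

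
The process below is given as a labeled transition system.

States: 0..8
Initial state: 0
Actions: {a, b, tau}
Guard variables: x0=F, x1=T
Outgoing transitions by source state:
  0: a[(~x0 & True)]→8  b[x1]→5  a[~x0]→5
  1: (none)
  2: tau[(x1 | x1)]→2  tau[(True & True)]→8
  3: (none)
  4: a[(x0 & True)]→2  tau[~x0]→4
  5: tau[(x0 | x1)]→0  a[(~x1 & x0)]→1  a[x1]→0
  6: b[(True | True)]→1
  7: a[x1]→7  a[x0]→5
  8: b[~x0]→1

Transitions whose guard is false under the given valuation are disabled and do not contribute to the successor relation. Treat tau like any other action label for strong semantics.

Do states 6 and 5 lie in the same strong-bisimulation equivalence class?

Answer: NOT BISIMILAR

Trace:
Bisimulation quotient by refinement:
  P[0] = {{0,1,2,3,4,5,6,7,8}}
  P[1] = {{0},{1,3},{2,4},{5},{6,8},{7}}
  P[2] = {{0},{1,3},{2},{4},{5},{6,8},{7}}
Fixed point at round 3; 7 class(es).
[6]={6,8}  [5]={5}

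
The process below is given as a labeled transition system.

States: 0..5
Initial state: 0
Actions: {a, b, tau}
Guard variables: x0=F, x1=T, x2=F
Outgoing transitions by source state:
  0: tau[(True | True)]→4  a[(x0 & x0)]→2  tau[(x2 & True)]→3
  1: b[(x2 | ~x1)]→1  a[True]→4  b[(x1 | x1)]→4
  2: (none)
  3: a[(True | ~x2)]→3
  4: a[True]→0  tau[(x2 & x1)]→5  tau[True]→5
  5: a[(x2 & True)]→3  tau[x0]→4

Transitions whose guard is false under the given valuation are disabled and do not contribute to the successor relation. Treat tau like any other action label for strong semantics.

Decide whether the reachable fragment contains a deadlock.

Reachable = {0,4,5}
  0: tau→4  [1 exit(s)]
  4: a→0  tau→5  [2 exit(s)]
  5: ∅  [no exit]
witness 5: tau·tau

Answer: DEADLOCK at state 5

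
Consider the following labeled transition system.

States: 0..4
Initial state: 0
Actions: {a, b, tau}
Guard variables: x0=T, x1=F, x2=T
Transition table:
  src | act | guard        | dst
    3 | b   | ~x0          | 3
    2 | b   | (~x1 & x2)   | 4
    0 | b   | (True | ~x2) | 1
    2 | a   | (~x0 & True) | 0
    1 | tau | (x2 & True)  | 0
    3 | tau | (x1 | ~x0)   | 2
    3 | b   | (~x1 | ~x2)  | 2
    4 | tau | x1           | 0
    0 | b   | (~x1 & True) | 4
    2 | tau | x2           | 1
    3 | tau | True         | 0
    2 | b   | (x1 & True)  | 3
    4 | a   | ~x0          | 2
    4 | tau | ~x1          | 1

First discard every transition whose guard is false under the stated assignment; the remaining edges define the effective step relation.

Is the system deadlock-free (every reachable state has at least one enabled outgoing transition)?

Answer: DEADLOCK-FREE

Analysis:
R = {0,1,4}
  0: b→1  b→4  [deg 2]
  1: tau→0  [deg 1]
  4: tau→1  [deg 1]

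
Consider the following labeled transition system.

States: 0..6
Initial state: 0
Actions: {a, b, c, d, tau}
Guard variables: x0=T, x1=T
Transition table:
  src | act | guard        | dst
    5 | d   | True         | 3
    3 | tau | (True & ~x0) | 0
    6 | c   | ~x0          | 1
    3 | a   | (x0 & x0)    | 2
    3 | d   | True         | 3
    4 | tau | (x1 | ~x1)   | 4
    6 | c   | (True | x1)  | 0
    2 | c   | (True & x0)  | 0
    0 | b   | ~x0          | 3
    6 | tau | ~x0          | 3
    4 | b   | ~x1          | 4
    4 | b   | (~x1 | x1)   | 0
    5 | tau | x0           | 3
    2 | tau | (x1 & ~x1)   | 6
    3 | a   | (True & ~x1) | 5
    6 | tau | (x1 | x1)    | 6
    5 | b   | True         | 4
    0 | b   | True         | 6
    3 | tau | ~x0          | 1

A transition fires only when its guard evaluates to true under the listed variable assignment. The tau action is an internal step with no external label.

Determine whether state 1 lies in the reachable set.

Answer: UNREACHABLE

Analysis:
Guard filter leaves 11 enabled edge(s).
depth 0: {0}
depth 1: {6}  now seen {0,6}
Reachable = {0,6}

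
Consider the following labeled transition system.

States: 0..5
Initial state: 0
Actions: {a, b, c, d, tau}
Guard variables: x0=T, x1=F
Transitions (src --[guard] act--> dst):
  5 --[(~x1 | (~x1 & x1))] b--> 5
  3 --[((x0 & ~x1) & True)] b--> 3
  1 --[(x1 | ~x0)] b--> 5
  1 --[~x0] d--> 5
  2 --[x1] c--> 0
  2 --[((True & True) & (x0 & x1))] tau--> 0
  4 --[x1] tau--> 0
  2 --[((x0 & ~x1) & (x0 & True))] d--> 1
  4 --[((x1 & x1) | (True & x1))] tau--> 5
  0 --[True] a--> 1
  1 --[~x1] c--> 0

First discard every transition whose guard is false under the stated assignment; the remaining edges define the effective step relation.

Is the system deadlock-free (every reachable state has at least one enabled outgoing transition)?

Reach set: {0,1}
  0: a→1  [1 exit(s)]
  1: c→0  [1 exit(s)]

Answer: DEADLOCK-FREE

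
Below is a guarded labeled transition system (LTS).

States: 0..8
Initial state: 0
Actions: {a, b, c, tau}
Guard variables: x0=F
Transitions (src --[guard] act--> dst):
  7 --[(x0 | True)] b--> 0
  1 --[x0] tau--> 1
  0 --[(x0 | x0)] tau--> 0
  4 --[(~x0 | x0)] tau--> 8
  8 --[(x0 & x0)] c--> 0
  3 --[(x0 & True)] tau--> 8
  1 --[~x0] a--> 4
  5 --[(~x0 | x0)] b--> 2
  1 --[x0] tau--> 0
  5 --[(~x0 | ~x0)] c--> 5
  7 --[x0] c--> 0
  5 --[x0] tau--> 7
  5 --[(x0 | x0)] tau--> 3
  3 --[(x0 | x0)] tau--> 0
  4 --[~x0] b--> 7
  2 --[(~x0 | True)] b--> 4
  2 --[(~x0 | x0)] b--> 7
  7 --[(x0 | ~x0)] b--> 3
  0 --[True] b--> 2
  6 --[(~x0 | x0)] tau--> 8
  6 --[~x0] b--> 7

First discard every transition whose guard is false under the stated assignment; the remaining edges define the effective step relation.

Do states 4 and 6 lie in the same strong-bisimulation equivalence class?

Refine partition for ~:
  π0 = {{0,1,2,3,4,5,6,7,8}}
  π1 = {{0,2,7},{1},{3,8},{4,6},{5}}
  π2 = {{0},{1},{2},{3,8},{4,6},{5},{7}}
stable after 3 split(s): 7 block(s)
class of 4: {4,6}; class of 6: {4,6}

Answer: BISIMILAR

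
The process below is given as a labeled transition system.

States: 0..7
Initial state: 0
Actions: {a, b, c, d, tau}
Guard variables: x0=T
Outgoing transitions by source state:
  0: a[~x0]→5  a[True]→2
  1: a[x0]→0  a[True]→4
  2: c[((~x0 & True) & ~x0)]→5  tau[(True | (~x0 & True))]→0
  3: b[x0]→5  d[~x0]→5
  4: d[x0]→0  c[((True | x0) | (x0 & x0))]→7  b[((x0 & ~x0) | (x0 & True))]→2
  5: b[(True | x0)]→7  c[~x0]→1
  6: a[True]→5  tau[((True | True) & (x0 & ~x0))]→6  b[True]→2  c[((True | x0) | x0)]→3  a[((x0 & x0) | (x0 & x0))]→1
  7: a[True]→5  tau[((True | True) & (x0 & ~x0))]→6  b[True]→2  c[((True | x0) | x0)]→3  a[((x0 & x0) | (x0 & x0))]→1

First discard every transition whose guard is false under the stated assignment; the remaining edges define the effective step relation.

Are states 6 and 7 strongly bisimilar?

Answer: BISIMILAR

Working:
Compute ~ classes (split until stable):
  π0 = {{0,1,2,3,4,5,6,7}}
  π1 = {{0,1},{2},{3,5},{4},{6,7}}
  π2 = {{0},{1},{2},{3},{4},{5},{6,7}}
7 equivalence class(es) (converged in 3)
[6]={6,7}  [7]={6,7}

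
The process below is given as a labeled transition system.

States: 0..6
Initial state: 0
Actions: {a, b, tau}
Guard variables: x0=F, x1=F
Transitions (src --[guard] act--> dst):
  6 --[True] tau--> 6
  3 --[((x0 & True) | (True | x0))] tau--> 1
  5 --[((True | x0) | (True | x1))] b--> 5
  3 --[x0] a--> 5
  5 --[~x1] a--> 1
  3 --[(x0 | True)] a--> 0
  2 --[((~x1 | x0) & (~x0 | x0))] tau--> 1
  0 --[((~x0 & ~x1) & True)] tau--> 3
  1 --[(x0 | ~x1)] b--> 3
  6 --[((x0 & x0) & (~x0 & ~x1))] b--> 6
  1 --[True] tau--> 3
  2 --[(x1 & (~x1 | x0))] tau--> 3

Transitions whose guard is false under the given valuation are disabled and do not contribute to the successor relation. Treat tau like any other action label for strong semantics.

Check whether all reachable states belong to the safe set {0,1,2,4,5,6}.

Answer: INVARIANT VIOLATED at state 3

Analysis:
Allowed set {0,1,2,4,5,6}
R = {0,1,3}
  0: ✓
  1: ✓
  3: ✗ unsafe
reach 3 via tau — violates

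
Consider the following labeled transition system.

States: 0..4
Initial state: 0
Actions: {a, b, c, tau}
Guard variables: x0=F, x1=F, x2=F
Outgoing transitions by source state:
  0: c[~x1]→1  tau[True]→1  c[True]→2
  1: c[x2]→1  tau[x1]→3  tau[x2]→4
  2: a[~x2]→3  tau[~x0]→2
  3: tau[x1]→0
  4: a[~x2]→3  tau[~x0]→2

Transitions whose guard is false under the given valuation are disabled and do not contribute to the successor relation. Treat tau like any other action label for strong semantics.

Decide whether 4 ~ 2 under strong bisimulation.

Answer: BISIMILAR

Trace:
Bisimulation quotient by refinement:
  round 0: {{0,1,2,3,4}}
  round 1: {{0},{1,3},{2,4}}
Fixed point at round 2; 3 class(es).
[4]={2,4}  [2]={2,4}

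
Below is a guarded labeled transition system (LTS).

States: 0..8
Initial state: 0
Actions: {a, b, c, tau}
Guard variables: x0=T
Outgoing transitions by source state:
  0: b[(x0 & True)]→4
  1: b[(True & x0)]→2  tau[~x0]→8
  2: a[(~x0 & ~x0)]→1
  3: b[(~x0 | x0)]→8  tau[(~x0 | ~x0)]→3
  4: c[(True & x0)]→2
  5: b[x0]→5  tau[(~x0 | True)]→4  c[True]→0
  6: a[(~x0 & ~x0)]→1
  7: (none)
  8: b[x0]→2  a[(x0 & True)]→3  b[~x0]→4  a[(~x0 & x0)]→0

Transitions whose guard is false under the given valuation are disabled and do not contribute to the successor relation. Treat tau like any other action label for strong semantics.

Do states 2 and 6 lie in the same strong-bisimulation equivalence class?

Bisimulation quotient by refinement:
  P[0] = {{0,1,2,3,4,5,6,7,8}}
  P[1] = {{0,1,3},{2,6,7},{4},{5},{8}}
  P[2] = {{0},{1},{2,6,7},{3},{4},{5},{8}}
Fixed point at round 3; 7 class(es).
[2]={2,6,7}  [6]={2,6,7}

Answer: BISIMILAR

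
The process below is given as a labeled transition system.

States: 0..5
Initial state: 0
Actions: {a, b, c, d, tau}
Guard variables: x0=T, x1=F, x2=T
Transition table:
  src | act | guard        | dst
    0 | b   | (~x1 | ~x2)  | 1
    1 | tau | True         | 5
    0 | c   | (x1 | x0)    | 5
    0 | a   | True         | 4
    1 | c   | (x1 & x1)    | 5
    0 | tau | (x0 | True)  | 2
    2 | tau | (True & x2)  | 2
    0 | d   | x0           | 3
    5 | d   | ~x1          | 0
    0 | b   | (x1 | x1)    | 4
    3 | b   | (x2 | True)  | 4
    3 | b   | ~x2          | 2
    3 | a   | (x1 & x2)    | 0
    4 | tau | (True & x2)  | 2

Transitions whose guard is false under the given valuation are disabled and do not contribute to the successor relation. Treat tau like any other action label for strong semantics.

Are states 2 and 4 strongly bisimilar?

Answer: BISIMILAR

Working:
Refine partition for ~:
  π0 = {{0,1,2,3,4,5}}
  π1 = {{0},{1,2,4},{3},{5}}
  π2 = {{0},{1},{2,4},{3},{5}}
stable after 3 split(s): 5 block(s)
2∈{2,4}, 4∈{2,4}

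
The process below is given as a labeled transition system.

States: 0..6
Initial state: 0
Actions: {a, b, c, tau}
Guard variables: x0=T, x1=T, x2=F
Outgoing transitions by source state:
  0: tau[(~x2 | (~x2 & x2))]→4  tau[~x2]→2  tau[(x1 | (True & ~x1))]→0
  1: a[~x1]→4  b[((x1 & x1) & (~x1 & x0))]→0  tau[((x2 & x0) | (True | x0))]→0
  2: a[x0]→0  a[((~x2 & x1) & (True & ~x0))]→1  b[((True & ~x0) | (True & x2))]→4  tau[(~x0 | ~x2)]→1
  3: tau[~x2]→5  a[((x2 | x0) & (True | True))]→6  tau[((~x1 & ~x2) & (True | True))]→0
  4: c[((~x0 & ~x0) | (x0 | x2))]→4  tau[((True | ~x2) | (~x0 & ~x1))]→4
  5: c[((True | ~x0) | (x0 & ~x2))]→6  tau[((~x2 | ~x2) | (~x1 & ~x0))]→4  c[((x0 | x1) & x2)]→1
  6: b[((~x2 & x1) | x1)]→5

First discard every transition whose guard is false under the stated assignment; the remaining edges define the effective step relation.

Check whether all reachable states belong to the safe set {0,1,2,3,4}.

Safe = {0,1,2,3,4}
R = {0,1,2,4}
  0: ok
  1: ok
  2: ok
  4: ok

Answer: INVARIANT HOLDS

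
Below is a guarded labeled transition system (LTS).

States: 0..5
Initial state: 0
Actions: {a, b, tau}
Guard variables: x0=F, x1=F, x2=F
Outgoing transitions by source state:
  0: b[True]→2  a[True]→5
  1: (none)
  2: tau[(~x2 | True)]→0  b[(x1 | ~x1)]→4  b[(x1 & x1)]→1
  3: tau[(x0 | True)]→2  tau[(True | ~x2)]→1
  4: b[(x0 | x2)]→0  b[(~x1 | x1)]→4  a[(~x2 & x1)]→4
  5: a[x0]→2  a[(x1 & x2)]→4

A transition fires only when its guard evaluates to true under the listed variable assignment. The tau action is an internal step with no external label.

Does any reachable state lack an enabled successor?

Answer: DEADLOCK at state 5

Trace:
R = {0,2,4,5}
  0: a→5  b→2  [2 exit(s)]
  2: b→4  tau→0  [2 exit(s)]
  4: b→4  [1 exit(s)]
  5: ∅  [STUCK]
witness 5: a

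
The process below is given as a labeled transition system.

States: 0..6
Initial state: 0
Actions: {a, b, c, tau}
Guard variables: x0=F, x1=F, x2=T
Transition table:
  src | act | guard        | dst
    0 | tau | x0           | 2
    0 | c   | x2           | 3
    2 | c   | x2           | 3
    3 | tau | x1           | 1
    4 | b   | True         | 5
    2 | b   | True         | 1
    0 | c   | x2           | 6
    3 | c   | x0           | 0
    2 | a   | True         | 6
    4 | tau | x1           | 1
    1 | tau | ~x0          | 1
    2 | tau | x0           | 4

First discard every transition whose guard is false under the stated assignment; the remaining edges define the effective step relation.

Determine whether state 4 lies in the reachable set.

Answer: UNREACHABLE

Analysis:
Guard filter leaves 7 enabled edge(s).
depth 0: {0}
depth 1: {3,6}  cumulative {0,3,6}
R = {0,3,6}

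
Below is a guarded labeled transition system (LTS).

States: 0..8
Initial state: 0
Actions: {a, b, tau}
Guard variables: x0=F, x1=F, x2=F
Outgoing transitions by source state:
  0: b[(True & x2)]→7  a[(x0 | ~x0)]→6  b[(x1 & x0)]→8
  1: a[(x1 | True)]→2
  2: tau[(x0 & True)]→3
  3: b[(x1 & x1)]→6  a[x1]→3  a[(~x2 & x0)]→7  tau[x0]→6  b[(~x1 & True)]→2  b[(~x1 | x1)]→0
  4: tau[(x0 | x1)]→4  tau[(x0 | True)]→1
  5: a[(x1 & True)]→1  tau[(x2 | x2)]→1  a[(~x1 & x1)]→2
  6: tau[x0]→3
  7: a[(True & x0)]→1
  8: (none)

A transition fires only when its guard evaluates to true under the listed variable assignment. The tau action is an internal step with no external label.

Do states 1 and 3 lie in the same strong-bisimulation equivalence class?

Compute ~ classes (split until stable):
  round 0: {{0,1,2,3,4,5,6,7,8}}
  round 1: {{0,1},{2,5,6,7,8},{3},{4}}
stable after 2 split(s): 4 block(s)
1∈{0,1}, 3∈{3}

Answer: NOT BISIMILAR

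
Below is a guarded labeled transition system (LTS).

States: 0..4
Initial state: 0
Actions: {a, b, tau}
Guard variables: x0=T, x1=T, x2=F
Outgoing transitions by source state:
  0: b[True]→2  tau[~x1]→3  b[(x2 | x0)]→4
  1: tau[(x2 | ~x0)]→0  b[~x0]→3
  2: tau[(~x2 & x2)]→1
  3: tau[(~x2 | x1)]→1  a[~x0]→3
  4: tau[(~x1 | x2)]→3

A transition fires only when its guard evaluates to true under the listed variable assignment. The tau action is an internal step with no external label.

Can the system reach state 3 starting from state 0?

3 transition(s) survive guard evaluation.
depth 0: {0}
depth 1: {2,4}  total {0,2,4}
Reachable = {0,2,4}

Answer: UNREACHABLE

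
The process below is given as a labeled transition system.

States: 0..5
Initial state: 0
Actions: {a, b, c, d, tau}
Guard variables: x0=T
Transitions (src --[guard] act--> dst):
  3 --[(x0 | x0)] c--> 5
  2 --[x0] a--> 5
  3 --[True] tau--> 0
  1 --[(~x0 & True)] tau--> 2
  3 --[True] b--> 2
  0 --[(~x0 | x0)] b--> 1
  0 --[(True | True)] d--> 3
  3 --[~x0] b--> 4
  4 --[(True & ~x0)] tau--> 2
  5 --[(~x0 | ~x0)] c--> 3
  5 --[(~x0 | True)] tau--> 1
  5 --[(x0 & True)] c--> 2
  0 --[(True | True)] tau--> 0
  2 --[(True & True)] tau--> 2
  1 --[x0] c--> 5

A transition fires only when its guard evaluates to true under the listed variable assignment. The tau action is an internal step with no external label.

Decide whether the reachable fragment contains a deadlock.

Reachable = {0,1,2,3,5}
  0: b→1  d→3  tau→0  [3 exit(s)]
  1: c→5  [1 exit(s)]
  2: a→5  tau→2  [2 exit(s)]
  3: b→2  c→5  tau→0  [3 exit(s)]
  5: c→2  tau→1  [2 exit(s)]

Answer: DEADLOCK-FREE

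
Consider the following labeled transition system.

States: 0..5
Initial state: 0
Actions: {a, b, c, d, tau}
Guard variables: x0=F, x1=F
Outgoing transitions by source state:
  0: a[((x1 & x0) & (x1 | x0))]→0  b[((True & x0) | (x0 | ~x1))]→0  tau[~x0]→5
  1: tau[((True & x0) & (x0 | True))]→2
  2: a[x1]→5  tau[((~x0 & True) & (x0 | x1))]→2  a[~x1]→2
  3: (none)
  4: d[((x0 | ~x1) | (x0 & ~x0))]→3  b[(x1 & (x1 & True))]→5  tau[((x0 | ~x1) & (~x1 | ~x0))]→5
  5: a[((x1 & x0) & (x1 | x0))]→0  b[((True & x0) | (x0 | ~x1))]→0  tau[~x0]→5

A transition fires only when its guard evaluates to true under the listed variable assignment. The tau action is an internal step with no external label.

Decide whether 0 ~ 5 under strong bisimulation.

Answer: BISIMILAR

Working:
Compute ~ classes (split until stable):
  π0 = {{0,1,2,3,4,5}}
  π1 = {{0,5},{1,3},{2},{4}}
Fixed point at round 2; 4 class(es).
class of 0: {0,5}; class of 5: {0,5}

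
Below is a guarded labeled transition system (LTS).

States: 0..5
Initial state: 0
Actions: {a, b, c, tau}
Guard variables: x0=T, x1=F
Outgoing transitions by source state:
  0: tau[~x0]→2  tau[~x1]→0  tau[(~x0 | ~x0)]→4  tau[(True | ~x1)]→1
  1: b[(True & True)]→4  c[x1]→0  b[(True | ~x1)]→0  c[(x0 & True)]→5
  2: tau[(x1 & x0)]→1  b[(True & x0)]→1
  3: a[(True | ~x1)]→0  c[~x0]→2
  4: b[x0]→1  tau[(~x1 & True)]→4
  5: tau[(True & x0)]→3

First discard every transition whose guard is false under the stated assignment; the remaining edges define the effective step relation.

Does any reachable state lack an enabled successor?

Answer: DEADLOCK-FREE

Working:
Reachable = {0,1,3,4,5}
  0: tau→0  tau→1  [deg 2]
  1: b→0  b→4  c→5  [deg 3]
  3: a→0  [deg 1]
  4: b→1  tau→4  [deg 2]
  5: tau→3  [deg 1]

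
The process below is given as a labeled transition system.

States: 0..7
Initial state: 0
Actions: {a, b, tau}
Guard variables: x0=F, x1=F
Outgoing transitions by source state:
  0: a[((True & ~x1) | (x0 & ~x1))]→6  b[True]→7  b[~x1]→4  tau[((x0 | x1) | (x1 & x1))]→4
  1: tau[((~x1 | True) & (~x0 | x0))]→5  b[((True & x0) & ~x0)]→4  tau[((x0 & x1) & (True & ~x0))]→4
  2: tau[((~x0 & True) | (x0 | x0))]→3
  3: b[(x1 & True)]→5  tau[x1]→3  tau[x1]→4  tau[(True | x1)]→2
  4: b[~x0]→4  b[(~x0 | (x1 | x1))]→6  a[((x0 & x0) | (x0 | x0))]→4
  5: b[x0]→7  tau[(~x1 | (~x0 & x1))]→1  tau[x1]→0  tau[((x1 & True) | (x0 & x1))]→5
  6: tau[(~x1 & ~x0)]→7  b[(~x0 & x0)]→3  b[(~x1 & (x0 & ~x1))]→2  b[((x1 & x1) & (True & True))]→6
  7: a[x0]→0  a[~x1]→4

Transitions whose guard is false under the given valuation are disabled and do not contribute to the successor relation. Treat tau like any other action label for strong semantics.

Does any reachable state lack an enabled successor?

R = {0,4,6,7}
  0: a→6  b→4  b→7  [3 out]
  4: b→4  b→6  [2 out]
  6: tau→7  [1 out]
  7: a→4  [1 out]

Answer: DEADLOCK-FREE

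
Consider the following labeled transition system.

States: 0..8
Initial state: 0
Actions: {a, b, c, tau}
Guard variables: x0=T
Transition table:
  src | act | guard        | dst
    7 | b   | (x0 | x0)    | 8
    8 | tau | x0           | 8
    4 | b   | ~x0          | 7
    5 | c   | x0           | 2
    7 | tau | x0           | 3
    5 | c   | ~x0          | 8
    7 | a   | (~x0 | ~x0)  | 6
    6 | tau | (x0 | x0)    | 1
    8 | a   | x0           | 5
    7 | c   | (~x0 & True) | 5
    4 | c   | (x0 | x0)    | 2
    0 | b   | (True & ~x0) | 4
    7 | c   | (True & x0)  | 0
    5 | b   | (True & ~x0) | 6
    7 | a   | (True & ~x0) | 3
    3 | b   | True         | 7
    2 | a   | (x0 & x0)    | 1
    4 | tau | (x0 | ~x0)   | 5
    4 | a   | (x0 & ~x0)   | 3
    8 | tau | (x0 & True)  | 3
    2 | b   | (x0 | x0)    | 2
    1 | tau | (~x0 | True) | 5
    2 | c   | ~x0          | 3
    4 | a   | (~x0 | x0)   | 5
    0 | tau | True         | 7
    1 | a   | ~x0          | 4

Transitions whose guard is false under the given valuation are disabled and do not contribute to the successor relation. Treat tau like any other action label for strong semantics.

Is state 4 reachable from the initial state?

Answer: UNREACHABLE

Analysis:
16 transition(s) survive guard evaluation.
L0 = {0}
L1 = {7}  cumulative {0,7}
L2 = {3,8}  cumulative {0,3,7,8}
L3 = {5}  cumulative {0,3,5,7,8}
L4 = {2}  cumulative {0,2,3,5,7,8}
L5 = {1}  cumulative {0,1,2,3,5,7,8}
Reachable = {0,1,2,3,5,7,8}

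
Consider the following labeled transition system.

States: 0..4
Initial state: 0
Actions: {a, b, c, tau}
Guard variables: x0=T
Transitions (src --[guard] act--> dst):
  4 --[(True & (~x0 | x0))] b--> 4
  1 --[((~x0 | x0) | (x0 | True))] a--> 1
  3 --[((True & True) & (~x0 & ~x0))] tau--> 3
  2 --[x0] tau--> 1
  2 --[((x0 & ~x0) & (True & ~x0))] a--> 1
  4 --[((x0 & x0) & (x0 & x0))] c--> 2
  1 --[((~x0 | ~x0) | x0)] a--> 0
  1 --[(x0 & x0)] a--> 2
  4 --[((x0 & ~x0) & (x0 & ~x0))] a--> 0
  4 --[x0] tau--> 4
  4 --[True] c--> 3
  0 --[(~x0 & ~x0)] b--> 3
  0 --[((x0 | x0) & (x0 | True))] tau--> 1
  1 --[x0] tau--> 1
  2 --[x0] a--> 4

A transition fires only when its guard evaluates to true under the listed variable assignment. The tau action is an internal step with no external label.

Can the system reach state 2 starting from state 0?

After dropping false guards: 11 live edges.
depth 0: {0}
depth 1: {1}  cumulative {0,1}
depth 2: {2}  cumulative {0,1,2}
depth 3: {4}  cumulative {0,1,2,4}
depth 4: {3}  cumulative {0,1,2,3,4}
Reachable = {0,1,2,3,4}
witness 2: tau·a

Answer: REACHABLE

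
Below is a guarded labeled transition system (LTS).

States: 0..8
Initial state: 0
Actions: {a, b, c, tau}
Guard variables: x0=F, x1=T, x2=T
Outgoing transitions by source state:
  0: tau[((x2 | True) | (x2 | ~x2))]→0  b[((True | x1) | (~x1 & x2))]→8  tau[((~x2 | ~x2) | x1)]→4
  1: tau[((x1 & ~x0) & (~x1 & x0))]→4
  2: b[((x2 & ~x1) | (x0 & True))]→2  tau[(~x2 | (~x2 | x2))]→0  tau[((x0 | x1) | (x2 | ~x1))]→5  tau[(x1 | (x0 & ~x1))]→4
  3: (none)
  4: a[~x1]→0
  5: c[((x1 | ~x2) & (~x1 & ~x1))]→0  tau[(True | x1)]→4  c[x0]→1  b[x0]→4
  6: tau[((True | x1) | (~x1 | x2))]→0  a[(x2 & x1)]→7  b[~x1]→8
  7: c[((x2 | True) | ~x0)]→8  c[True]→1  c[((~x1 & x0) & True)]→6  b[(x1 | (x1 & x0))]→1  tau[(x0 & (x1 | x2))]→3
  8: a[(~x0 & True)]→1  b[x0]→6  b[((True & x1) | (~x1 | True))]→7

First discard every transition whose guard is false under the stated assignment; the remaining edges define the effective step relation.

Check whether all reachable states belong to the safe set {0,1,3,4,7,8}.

Inv-set: {0,1,3,4,7,8}
Reach set: {0,1,4,7,8}
  0: safe
  1: safe
  4: safe
  7: safe
  8: safe

Answer: INVARIANT HOLDS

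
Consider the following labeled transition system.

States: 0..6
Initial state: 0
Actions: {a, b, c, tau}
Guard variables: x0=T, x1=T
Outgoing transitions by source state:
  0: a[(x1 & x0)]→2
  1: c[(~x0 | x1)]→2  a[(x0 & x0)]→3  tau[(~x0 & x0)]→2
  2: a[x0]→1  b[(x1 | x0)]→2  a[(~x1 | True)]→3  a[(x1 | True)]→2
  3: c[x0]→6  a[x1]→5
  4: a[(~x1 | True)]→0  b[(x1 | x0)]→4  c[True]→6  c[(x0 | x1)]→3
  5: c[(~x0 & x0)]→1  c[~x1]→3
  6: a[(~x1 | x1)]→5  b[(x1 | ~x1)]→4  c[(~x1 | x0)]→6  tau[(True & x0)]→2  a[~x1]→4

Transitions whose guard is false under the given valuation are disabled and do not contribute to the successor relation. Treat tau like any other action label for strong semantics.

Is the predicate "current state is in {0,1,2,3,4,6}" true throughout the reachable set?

Inv-set: {0,1,2,3,4,6}
R = {0,1,2,3,4,5,6}
  0: ok
  1: ok
  2: ok
  3: ok
  4: ok
  5: VIOLATES
  6: ok
witness against invariant: a·a·a → 5

Answer: INVARIANT VIOLATED at state 5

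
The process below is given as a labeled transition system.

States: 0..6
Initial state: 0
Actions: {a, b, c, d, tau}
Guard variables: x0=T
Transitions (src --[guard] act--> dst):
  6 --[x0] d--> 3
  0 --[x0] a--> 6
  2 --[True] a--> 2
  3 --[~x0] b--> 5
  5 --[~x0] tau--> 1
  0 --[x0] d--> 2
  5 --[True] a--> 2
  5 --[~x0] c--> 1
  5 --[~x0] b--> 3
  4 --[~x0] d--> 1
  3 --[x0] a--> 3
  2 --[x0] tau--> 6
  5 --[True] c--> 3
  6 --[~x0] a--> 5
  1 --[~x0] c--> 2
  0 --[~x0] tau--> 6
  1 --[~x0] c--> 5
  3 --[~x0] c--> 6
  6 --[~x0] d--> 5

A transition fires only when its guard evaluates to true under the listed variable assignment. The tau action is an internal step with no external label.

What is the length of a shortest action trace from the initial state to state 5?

Answer: UNREACHABLE

Trace:
Layered search for 5:
  depth 0: {0}
  depth 1: {2,6}
  depth 2: {3}
5 never appears.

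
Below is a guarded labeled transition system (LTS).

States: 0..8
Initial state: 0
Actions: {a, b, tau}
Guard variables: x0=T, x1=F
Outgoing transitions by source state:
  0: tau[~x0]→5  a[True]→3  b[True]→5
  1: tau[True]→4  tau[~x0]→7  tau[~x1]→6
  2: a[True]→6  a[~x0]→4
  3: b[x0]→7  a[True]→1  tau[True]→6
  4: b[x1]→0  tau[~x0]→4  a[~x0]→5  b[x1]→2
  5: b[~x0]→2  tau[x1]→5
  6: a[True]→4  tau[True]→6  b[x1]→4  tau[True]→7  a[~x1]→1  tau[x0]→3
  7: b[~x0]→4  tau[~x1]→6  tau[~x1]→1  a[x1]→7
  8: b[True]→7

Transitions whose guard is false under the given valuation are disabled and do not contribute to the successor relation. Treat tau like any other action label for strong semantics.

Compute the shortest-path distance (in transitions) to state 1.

Breadth-first toward 1:
  Layer 0: {0}
  Layer 1: {3,5}
  Layer 2: {1,6,7}
depth(1)=2, e.g. a·a

Answer: 2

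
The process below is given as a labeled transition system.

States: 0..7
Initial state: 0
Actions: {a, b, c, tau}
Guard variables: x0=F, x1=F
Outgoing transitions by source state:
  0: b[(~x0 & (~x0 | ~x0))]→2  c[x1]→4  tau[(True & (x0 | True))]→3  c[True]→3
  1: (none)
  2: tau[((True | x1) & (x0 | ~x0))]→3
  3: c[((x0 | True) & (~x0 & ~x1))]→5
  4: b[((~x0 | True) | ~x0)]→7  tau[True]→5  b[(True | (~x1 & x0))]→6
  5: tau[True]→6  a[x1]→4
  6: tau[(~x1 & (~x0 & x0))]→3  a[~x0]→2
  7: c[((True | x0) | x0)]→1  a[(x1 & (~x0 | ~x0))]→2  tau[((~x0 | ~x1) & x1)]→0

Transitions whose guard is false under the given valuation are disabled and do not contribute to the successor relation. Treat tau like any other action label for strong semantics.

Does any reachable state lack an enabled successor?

Reachable = {0,2,3,5,6}
  0: b→2  c→3  tau→3  [3 out]
  2: tau→3  [1 out]
  3: c→5  [1 out]
  5: tau→6  [1 out]
  6: a→2  [1 out]

Answer: DEADLOCK-FREE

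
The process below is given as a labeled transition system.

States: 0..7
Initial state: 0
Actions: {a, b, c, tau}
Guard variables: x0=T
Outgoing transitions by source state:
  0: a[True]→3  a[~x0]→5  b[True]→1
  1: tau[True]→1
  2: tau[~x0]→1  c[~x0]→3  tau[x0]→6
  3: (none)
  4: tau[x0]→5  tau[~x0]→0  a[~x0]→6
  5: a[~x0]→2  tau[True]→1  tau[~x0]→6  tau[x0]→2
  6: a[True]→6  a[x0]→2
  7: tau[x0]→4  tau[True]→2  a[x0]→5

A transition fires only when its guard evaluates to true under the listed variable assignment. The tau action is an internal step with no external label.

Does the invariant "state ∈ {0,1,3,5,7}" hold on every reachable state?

Safe = {0,1,3,5,7}
Reachable = {0,1,3}
  0: safe
  1: safe
  3: safe

Answer: INVARIANT HOLDS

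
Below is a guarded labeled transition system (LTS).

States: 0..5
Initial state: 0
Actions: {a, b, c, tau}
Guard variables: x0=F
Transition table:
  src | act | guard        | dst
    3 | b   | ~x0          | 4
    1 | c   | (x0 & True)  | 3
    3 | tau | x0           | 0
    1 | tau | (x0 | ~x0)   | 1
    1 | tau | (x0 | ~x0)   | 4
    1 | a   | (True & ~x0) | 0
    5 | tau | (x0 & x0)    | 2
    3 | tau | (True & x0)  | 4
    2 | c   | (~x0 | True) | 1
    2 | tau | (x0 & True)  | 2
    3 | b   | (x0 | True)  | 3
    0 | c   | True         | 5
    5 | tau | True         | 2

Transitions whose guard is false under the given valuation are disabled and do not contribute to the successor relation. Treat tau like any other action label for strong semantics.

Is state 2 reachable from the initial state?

Answer: REACHABLE

Working:
After dropping false guards: 8 live edges.
Layer 0: {0}
Layer 1: {5}  cumulative {0,5}
Layer 2: {2}  cumulative {0,2,5}
Layer 3: {1}  cumulative {0,1,2,5}
Layer 4: {4}  cumulative {0,1,2,4,5}
Reachable = {0,1,2,4,5}
witness 2: c·tau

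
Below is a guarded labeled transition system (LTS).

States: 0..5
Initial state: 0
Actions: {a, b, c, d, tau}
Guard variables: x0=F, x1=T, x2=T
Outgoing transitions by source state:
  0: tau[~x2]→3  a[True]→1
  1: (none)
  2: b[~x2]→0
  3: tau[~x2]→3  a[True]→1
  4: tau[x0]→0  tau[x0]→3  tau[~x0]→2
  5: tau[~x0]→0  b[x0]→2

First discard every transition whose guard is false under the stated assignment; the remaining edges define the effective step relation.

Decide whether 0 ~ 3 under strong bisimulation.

Answer: BISIMILAR

Working:
Bisimulation quotient by refinement:
  π0 = {{0,1,2,3,4,5}}
  π1 = {{0,3},{1,2},{4,5}}
  π2 = {{0,3},{1,2},{4},{5}}
4 equivalence class(es) (converged in 3)
class of 0: {0,3}; class of 3: {0,3}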